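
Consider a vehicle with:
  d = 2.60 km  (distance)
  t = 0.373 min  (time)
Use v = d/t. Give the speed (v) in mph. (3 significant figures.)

260 mph

Directly: v = d/t.
d = 2.60 km = 2600 m; t = 0.373 min = 22.38 s.
v = 116.2 m/s
116.2 m/s × (1 mph / 0.4470 m/s) = 259.9 mph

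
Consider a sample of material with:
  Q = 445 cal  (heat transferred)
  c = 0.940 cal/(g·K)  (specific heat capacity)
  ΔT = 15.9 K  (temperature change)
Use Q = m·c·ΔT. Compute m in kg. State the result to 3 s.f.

0.0298 kg

Rearranging: m = Q/(c·ΔT).
Q = 445 cal = 1862 J; c = 0.940 cal/(g·K) = 3933 J/(kg·K); ΔT = 15.9 K.
m = 0.02977 kg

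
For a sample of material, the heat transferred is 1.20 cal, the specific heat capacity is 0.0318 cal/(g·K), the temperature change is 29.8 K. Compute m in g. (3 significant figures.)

Solving Q = m·c·ΔT for m: m = Q/(c·ΔT).
Q = 1.20 cal = 5.021 J; c = 0.0318 cal/(g·K) = 133.1 J/(kg·K); ΔT = 29.8 K.
m = 0.001266 kg
0.001266 kg × (1 g / 0.001000 kg) = 1.266 g

1.27 g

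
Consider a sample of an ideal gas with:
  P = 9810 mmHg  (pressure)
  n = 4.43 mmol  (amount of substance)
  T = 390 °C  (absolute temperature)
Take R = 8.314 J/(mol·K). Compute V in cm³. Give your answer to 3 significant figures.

18.7 cm³

From the ideal-gas law: V = nRT/P.
P = 9810 mmHg = 1.308×10^6 Pa; n = 4.43 mmol = 0.004430 mol; T = 390 °C = 663.1 K; R = 8.314 J/(mol·K).
V = 1.867×10^-5 m³
1.867×10^-5 m³ × (1 cm³ / 1.000×10^-6 m³) = 18.67 cm³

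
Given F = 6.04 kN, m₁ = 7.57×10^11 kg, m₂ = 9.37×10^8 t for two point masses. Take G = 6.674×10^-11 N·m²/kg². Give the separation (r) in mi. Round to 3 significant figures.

From Newton's law of gravitation: r = √(G·m₁m₂/F).
F = 6.04 kN = 6040 N; m₁ = 7.57×10^11 kg; m₂ = 9.37×10^8 t = 9.370×10^11 kg; G = 6.674×10^-11 N·m²/kg².
r = 88530 m
88530 m × (1 mi / 1609 m) = 55.01 mi

55.0 mi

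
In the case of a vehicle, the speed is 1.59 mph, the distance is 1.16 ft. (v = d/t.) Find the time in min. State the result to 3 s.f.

Rearranging: t = d/v.
v = 1.59 mph = 0.7108 m/s; d = 1.16 ft = 0.3536 m.
t = 0.4974 s
0.4974 s × (1 min / 60.00 s) = 0.008290 min

0.00829 min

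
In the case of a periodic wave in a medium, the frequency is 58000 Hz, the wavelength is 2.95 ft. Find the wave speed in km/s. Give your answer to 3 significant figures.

v is given directly by: v = fλ.
f = 58000 Hz; λ = 2.95 ft = 0.8992 m.
v = 52151 m/s
52151 m/s × (1 km/s / 1000 m/s) = 52.15 km/s

52.2 km/s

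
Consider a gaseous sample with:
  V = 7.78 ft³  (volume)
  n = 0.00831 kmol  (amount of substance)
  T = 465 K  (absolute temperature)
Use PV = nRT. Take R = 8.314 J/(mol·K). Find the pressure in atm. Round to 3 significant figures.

From the ideal-gas law: P = nRT/V.
V = 7.78 ft³ = 0.2203 m³; n = 0.00831 kmol = 8.310 mol; T = 465 K; R = 8.314 J/(mol·K).
P = 1.458×10^5 Pa
1.458×10^5 Pa × (1 atm / 1.013×10^5 Pa) = 1.439 atm

1.44 atm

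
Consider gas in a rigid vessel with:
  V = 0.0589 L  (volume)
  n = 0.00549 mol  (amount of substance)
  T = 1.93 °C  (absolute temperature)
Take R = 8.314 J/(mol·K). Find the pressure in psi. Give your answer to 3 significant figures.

30.9 psi

Directly: P = nRT/V.
V = 0.0589 L = 5.890×10^-5 m³; n = 0.00549 mol; T = 1.93 °C = 275.1 K; R = 8.314 J/(mol·K).
P = 2.132×10^5 Pa
2.132×10^5 Pa × (1 psi / 6895 Pa) = 30.92 psi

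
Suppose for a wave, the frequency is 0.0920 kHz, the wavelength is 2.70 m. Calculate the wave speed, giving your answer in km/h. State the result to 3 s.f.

894 km/h

Directly: v = fλ.
f = 0.0920 kHz = 92.00 Hz; λ = 2.70 m.
v = 248.4 m/s
248.4 m/s × (1 km/h / 0.2778 m/s) = 894.2 km/h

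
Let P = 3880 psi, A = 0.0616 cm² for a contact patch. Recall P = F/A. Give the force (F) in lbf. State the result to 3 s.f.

37.0 lbf

Rearranging: F = P·A.
P = 3880 psi = 2.675×10^7 Pa; A = 0.0616 cm² = 6.160×10^-6 m².
F = 164.8 N  (the unit combination reduces to kg·m/s² = N)
164.8 N × (1 lbf / 4.448 N) = 37.05 lbf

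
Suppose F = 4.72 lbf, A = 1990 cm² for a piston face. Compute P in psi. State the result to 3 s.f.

0.0153 psi

Directly: P = F/A.
F = 4.72 lbf = 21.00 N; A = 1990 cm² = 0.1990 m².
P = 105.5 Pa  (the unit combination reduces to kg/(m·s²) = Pa)
105.5 Pa × (1 psi / 6895 Pa) = 0.01530 psi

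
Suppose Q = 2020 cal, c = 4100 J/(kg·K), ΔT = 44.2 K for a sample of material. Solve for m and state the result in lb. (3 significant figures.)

0.103 lb

Rearranging: m = Q/(c·ΔT).
Q = 2020 cal = 8452 J; c = 4100 J/(kg·K); ΔT = 44.2 K.
m = 0.04664 kg
0.04664 kg × (1 lb / 0.4536 kg) = 0.1028 lb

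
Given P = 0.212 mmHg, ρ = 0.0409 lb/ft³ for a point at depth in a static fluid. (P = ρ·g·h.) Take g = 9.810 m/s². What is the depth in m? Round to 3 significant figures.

4.40 m

Solving P = ρ·g·h for h: h = P/(ρ·g).
P = 0.212 mmHg = 28.26 Pa; ρ = 0.0409 lb/ft³ = 0.6552 kg/m³; g = 9.810 m/s².
h = 4.398 m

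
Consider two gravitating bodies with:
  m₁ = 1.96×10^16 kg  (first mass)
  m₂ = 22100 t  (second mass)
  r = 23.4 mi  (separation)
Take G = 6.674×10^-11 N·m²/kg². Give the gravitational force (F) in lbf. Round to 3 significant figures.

4580 lbf

F is given directly by: F = Gm₁m₂/r².
m₁ = 1.96×10^16 kg; m₂ = 22100 t = 2.210×10^7 kg; r = 23.4 mi = 37659 m; G = 6.674×10^-11 N·m²/kg².
F = 20385 N
20385 N × (1 lbf / 4.448 N) = 4583 lbf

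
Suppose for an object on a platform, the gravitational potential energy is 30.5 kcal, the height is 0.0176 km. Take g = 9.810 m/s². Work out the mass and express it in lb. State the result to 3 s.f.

1630 lb

Rearranging: m = PE/(g·h).
PE = 30.5 kcal = 1.276×10^5 J; h = 0.0176 km = 17.60 m; g = 9.810 m/s².
m = 739.1 kg
739.1 kg × (1 lb / 0.4536 kg) = 1629 lb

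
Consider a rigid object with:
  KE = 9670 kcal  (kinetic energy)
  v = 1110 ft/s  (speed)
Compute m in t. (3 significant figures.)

Solving KE = ½mv² for m: m = 2·KE/v².
KE = 9670 kcal = 4.046×10^7 J; v = 1110 ft/s = 338.3 m/s.
m = 706.9 kg
706.9 kg × (1 t / 1000 kg) = 0.7069 t

0.707 t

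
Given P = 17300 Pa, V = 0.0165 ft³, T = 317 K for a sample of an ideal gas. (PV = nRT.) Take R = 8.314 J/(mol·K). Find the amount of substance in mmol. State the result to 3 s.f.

3.07 mmol

From the ideal-gas law: n = PV/(RT).
P = 17300 Pa; V = 0.0165 ft³ = 4.672×10^-4 m³; T = 317 K; R = 8.314 J/(mol·K).
n = 0.003067 mol
0.003067 mol × (1 mmol / 0.001000 mol) = 3.067 mmol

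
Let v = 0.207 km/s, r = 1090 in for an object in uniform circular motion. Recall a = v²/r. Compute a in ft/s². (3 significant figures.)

Directly: a = v²/r.
v = 0.207 km/s = 207.0 m/s; r = 1090 in = 27.69 m.
a = 1548 m/s²
1548 m/s² × (1 ft/s² / 0.3048 m/s²) = 5078 ft/s²

5080 ft/s²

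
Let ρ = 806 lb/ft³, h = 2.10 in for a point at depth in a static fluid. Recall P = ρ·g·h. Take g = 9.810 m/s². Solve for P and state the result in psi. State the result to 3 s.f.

Directly: P = ρgh.
ρ = 806 lb/ft³ = 12911 kg/m³; h = 2.10 in = 0.05334 m; g = 9.810 m/s².
P = 6756 Pa
6756 Pa × (1 psi / 6895 Pa) = 0.9798 psi

0.980 psi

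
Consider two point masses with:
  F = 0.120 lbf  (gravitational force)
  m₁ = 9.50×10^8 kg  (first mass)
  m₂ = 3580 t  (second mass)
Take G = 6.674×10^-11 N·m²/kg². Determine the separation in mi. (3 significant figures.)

0.405 mi

Rearranging: r = √(G·m₁m₂/F).
F = 0.120 lbf = 0.5338 N; m₁ = 9.50×10^8 kg; m₂ = 3580 t = 3.580×10^6 kg; G = 6.674×10^-11 N·m²/kg².
r = 652.1 m
652.1 m × (1 mi / 1609 m) = 0.4052 mi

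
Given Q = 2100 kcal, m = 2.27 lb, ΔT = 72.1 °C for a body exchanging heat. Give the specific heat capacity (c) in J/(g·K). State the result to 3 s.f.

Rearranging Q = m·c·ΔT for c: c = Q/(m·ΔT).
Q = 2100 kcal = 8.786×10^6 J; m = 2.27 lb = 1.030 kg; ΔT = 72.1 °C = 72.10 K.
c = 1.184×10^5 J/(kg·K)
1.184×10^5 J/(kg·K) × (1 J/(g·K) / 1000 J/(kg·K)) = 118.4 J/(g·K)

118 J/(g·K)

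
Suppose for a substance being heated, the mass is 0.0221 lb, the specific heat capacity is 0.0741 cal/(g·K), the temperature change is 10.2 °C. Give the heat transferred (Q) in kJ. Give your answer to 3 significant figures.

Q is given directly by: Q = mcΔT.
m = 0.0221 lb = 0.01002 kg; c = 0.0741 cal/(g·K) = 310.0 J/(kg·K); ΔT = 10.2 °C = 10.20 K.
Q = 31.70 J
31.70 J × (1 kJ / 1000 J) = 0.03170 kJ

0.0317 kJ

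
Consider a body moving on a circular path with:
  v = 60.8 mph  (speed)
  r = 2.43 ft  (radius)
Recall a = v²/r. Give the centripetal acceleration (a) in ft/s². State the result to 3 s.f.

3270 ft/s²

a is given directly by: a = v²/r.
v = 60.8 mph = 27.18 m/s; r = 2.43 ft = 0.7407 m.
a = 997.4 m/s²
997.4 m/s² × (1 ft/s² / 0.3048 m/s²) = 3272 ft/s²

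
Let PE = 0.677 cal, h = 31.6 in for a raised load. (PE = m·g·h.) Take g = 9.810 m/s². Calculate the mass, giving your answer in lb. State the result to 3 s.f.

0.793 lb

Solving PE = m·g·h for m: m = PE/(g·h).
PE = 0.677 cal = 2.833 J; h = 31.6 in = 0.8026 m; g = 9.810 m/s².
m = 0.3597 kg
0.3597 kg × (1 lb / 0.4536 kg) = 0.7931 lb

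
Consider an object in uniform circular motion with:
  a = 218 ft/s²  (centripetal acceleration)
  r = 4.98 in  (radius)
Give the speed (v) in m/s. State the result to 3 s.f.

Rearranging a = v²/r for v: v = √(a·r).
a = 218 ft/s² = 66.45 m/s²; r = 4.98 in = 0.1265 m.
v = 2.899 m/s

2.90 m/s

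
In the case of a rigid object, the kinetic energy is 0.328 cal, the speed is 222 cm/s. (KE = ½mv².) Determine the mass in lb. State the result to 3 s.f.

1.23 lb

Rearranging: m = 2·KE/v².
KE = 0.328 cal = 1.372 J; v = 222 cm/s = 2.220 m/s.
m = 0.5569 kg
0.5569 kg × (1 lb / 0.4536 kg) = 1.228 lb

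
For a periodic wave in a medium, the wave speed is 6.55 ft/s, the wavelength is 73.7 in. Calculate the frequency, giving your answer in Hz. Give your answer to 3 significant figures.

1.07 Hz

Rearranging: f = v/λ.
v = 6.55 ft/s = 1.996 m/s; λ = 73.7 in = 1.872 m.
f = 1.066 Hz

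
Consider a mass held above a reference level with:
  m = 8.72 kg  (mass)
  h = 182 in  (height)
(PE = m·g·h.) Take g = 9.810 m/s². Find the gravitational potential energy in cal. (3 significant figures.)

Directly: PE = mgh.
m = 8.72 kg; h = 182 in = 4.623 m; g = 9.810 m/s².
PE = 395.4 J  (the unit combination reduces to kg·m²/s² = J)
395.4 J × (1 cal / 4.184 J) = 94.51 cal

94.5 cal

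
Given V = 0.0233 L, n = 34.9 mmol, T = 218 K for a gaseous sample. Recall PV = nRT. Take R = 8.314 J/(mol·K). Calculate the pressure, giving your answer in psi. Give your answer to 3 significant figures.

394 psi

Directly: P = nRT/V.
V = 0.0233 L = 2.330×10^-5 m³; n = 34.9 mmol = 0.03490 mol; T = 218 K; R = 8.314 J/(mol·K).
P = 2.715×10^6 Pa
2.715×10^6 Pa × (1 psi / 6895 Pa) = 393.7 psi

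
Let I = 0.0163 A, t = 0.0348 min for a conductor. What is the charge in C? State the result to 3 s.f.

0.0340 C

q is given directly by: q = It.
I = 0.0163 A; t = 0.0348 min = 2.088 s.
q = 0.03403 C  (the unit combination reduces to A·s = C)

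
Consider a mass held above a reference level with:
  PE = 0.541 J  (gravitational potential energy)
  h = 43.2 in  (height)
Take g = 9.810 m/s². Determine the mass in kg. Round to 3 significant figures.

Rearranging PE = m·g·h for m: m = PE/(g·h).
PE = 0.541 J; h = 43.2 in = 1.097 m; g = 9.810 m/s².
m = 0.05026 kg

0.0503 kg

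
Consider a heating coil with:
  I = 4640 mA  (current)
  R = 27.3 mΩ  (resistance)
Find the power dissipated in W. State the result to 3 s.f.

P is given directly by: P = I²R.
I = 4640 mA = 4.640 A; R = 27.3 mΩ = 0.02730 Ω.
P = 0.5878 W

0.588 W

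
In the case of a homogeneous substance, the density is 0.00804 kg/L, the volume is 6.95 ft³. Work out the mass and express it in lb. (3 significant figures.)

Solving ρ = m/V for m: m = ρV.
ρ = 0.00804 kg/L = 8.040 kg/m³; V = 6.95 ft³ = 0.1968 m³.
m = 1.582 kg
1.582 kg × (1 lb / 0.4536 kg) = 3.488 lb

3.49 lb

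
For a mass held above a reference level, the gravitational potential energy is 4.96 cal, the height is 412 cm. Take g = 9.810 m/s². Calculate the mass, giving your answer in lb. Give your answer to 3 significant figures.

Solving PE = m·g·h for m: m = PE/(g·h).
PE = 4.96 cal = 20.75 J; h = 412 cm = 4.120 m; g = 9.810 m/s².
m = 0.5135 kg
0.5135 kg × (1 lb / 0.4536 kg) = 1.132 lb

1.13 lb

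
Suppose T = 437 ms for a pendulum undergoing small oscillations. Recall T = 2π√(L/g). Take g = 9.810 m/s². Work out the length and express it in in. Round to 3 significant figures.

Rearranging: L = g·(T/2π)².
T = 437 ms = 0.4370 s; g = 9.810 m/s².
L = 0.04745 m
0.04745 m × (1 in / 0.02540 m) = 1.868 in

1.87 in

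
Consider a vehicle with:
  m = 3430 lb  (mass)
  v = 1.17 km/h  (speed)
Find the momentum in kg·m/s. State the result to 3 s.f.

Directly: p = mv.
m = 3430 lb = 1556 kg; v = 1.17 km/h = 0.3250 m/s.
p = 505.6 kg·m/s

506 kg·m/s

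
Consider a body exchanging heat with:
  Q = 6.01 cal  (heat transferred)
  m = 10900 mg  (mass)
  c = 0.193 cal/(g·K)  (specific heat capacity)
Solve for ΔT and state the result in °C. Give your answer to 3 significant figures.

Rearranging Q = m·c·ΔT for ΔT: ΔT = Q/(m·c).
Q = 6.01 cal = 25.15 J; m = 10900 mg = 0.01090 kg; c = 0.193 cal/(g·K) = 807.5 J/(kg·K).
ΔT = 2.857 K
Since 1 °C = 1 K, 2.857 °C.

2.86 °C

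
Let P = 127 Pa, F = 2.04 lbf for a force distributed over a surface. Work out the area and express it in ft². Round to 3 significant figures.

0.769 ft²

Rearranging: A = F/P.
P = 127 Pa; F = 2.04 lbf = 9.074 N.
A = 0.07145 m²
0.07145 m² × (1 ft² / 0.09290 m²) = 0.7691 ft²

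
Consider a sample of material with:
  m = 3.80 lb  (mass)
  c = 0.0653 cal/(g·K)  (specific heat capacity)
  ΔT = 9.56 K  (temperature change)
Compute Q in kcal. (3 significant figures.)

1.08 kcal

Q is given directly by: Q = mcΔT.
m = 3.80 lb = 1.724 kg; c = 0.0653 cal/(g·K) = 273.2 J/(kg·K); ΔT = 9.56 K.
Q = 4502 J
4502 J × (1 kcal / 4184 J) = 1.076 kcal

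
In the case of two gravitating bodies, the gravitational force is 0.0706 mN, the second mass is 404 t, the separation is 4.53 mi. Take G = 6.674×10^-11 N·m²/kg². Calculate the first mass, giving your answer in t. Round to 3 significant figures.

Solving F = G·m₁·m₂/r² for m₁: m₁ = F·r²/(G·m₂).
F = 0.0706 mN = 7.060×10^-5 N; m₂ = 404 t = 4.040×10^5 kg; r = 4.53 mi = 7290 m; G = 6.674×10^-11 N·m²/kg².
m₁ = 1.392×10^8 kg
1.392×10^8 kg × (1 t / 1000 kg) = 1.392×10^5 t

1.39×10^5 t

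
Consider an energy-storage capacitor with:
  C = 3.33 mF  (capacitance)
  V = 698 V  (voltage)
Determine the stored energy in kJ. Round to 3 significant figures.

Directly: E = ½CV².
C = 3.33 mF = 0.003330 F; V = 698 V.
E = 811.2 J
811.2 J × (1 kJ / 1000 J) = 0.8112 kJ

0.811 kJ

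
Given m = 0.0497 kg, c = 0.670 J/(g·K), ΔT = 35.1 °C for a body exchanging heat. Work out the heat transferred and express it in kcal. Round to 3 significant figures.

Directly: Q = mcΔT.
m = 0.0497 kg; c = 0.670 J/(g·K) = 670.0 J/(kg·K); ΔT = 35.1 °C = 35.10 K.
Q = 1169 J
1169 J × (1 kcal / 4184 J) = 0.2793 kcal

0.279 kcal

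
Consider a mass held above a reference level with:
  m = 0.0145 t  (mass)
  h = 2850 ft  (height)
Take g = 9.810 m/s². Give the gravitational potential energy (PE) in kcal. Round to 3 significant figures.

Directly: PE = mgh.
m = 0.0145 t = 14.50 kg; h = 2850 ft = 868.7 m; g = 9.810 m/s².
PE = 1.236×10^5 J  (the unit combination reduces to kg·m²/s² = J)
1.236×10^5 J × (1 kcal / 4184 J) = 29.53 kcal

29.5 kcal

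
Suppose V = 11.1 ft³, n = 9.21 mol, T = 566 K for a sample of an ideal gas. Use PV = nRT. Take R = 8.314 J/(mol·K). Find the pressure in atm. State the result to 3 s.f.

From the ideal-gas law: P = nRT/V.
V = 11.1 ft³ = 0.3143 m³; n = 9.21 mol; T = 566 K; R = 8.314 J/(mol·K).
P = 1.379×10^5 Pa
1.379×10^5 Pa × (1 atm / 1.013×10^5 Pa) = 1.361 atm

1.36 atm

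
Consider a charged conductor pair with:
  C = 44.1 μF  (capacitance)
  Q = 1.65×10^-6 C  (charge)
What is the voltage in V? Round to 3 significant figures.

0.0374 V

Rearranging C = Q/V for V: V = Q/C.
C = 44.1 μF = 4.410×10^-5 F; Q = 1.65×10^-6 C.
V = 0.03741 V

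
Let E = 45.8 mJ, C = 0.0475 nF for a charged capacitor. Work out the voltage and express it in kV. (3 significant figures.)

Rearranging: V = √(2E/C).
E = 45.8 mJ = 0.04580 J; C = 0.0475 nF = 4.750×10^-11 F.
V = 43914 V  (the unit combination reduces to kg·m²/(A·s³) = V)
43914 V × (1 kV / 1000 V) = 43.91 kV

43.9 kV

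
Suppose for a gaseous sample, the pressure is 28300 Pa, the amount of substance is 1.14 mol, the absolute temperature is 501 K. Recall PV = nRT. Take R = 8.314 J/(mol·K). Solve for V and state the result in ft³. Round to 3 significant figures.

5.93 ft³

Rearranging: V = nRT/P.
P = 28300 Pa; n = 1.14 mol; T = 501 K; R = 8.314 J/(mol·K).
V = 0.1678 m³
0.1678 m³ × (1 ft³ / 0.02832 m³) = 5.925 ft³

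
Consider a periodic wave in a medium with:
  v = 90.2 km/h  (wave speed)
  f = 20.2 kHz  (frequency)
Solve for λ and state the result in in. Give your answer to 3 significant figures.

Rearranging v = f·λ for λ: λ = v/f.
v = 90.2 km/h = 25.06 m/s; f = 20.2 kHz = 20200 Hz.
λ = 0.001240 m
0.001240 m × (1 in / 0.02540 m) = 0.04883 in

0.0488 in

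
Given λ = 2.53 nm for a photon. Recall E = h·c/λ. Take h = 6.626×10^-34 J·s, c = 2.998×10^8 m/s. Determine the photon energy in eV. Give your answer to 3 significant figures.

Directly: E = hc/λ.
λ = 2.53 nm = 2.530×10^-9 m; h = 6.626×10^-34 J·s; c = 2.998×10^8 m/s.
E = 7.852×10^-17 J  (the unit combination reduces to kg·m²/s² = J)
7.852×10^-17 J × (1 eV / 1.602×10^-19 J) = 490.1 eV

490 eV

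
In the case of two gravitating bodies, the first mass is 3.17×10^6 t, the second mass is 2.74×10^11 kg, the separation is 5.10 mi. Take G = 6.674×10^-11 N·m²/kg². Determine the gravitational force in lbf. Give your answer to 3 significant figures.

193 lbf

Directly: F = Gm₁m₂/r².
m₁ = 3.17×10^6 t = 3.170×10^9 kg; m₂ = 2.74×10^11 kg; r = 5.10 mi = 8208 m; G = 6.674×10^-11 N·m²/kg².
F = 860.5 N  (the unit combination reduces to kg·m/s² = N)
860.5 N × (1 lbf / 4.448 N) = 193.5 lbf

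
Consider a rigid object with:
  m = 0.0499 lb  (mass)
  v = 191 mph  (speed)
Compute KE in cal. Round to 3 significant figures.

19.7 cal

Directly: KE = ½mv².
m = 0.0499 lb = 0.02263 kg; v = 191 mph = 85.38 m/s.
KE = 82.51 J
82.51 J × (1 cal / 4.184 J) = 19.72 cal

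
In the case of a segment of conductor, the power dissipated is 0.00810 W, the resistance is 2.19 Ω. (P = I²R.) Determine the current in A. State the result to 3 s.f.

0.0608 A

Rearranging P = I²R for I: I = √(P/R).
P = 0.00810 W; R = 2.19 Ω.
I = 0.06082 A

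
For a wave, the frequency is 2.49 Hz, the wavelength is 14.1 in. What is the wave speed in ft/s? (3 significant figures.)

Directly: v = fλ.
f = 2.49 Hz; λ = 14.1 in = 0.3581 m.
v = 0.8918 m/s
0.8918 m/s × (1 ft/s / 0.3048 m/s) = 2.926 ft/s

2.93 ft/s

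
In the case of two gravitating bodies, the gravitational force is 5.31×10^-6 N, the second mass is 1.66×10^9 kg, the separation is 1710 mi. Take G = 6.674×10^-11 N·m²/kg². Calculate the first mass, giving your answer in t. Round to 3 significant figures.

3.63×10^5 t

From Newton's law of gravitation: m₁ = F·r²/(G·m₂).
F = 5.31×10^-6 N; m₂ = 1.66×10^9 kg; r = 1710 mi = 2.752×10^6 m; G = 6.674×10^-11 N·m²/kg².
m₁ = 3.630×10^8 kg
3.630×10^8 kg × (1 t / 1000 kg) = 3.630×10^5 t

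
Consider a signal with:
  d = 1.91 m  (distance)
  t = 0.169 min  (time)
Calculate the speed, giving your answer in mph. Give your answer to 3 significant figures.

0.421 mph

v is given directly by: v = d/t.
d = 1.91 m; t = 0.169 min = 10.14 s.
v = 0.1884 m/s
0.1884 m/s × (1 mph / 0.4470 m/s) = 0.4214 mph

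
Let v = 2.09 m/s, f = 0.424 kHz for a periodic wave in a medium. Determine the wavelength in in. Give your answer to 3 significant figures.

Rearranging v = f·λ for λ: λ = v/f.
v = 2.09 m/s; f = 0.424 kHz = 424.0 Hz.
λ = 0.004929 m
0.004929 m × (1 in / 0.02540 m) = 0.1941 in

0.194 in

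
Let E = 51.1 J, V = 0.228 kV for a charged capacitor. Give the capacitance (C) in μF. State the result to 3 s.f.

Rearranging E = ½C·V² for C: C = 2E/V².
E = 51.1 J; V = 0.228 kV = 228.0 V.
C = 0.001966 F
0.001966 F × (1 μF / 1.000×10^-6 F) = 1966 μF

1970 μF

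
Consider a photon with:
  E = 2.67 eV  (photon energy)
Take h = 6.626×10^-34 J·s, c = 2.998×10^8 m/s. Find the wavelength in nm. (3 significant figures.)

Rearranging: λ = hc/E.
E = 2.67 eV = 4.278×10^-19 J; h = 6.626×10^-34 J·s; c = 2.998×10^8 m/s.
λ = 4.644×10^-7 m
4.644×10^-7 m × (1 nm / 1.000×10^-9 m) = 464.4 nm

464 nm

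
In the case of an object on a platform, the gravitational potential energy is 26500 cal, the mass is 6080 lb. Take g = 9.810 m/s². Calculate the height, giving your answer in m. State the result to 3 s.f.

Rearranging: h = PE/(m·g).
PE = 26500 cal = 1.109×10^5 J; m = 6080 lb = 2758 kg; g = 9.810 m/s².
h = 4.098 m

4.10 m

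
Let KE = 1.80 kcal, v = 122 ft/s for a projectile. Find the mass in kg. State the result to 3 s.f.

10.9 kg

Rearranging: m = 2·KE/v².
KE = 1.80 kcal = 7531 J; v = 122 ft/s = 37.19 m/s.
m = 10.89 kg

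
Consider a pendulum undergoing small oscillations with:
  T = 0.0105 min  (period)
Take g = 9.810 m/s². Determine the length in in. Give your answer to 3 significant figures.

Rearranging: L = g·(T/2π)².
T = 0.0105 min = 0.6300 s; g = 9.810 m/s².
L = 0.09863 m
0.09863 m × (1 in / 0.02540 m) = 3.883 in

3.88 in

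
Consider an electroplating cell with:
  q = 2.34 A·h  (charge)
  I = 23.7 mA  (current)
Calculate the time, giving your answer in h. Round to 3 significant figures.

98.7 h

Solving q = I·t for t: t = q/I.
q = 2.34 A·h = 8424 C; I = 23.7 mA = 0.02370 A.
t = 3.554×10^5 s
3.554×10^5 s × (1 h / 3600 s) = 98.73 h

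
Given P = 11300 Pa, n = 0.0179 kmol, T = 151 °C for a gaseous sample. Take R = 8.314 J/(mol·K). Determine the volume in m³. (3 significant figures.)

Rearranging: V = nRT/P.
P = 11300 Pa; n = 0.0179 kmol = 17.90 mol; T = 151 °C = 424.1 K; R = 8.314 J/(mol·K).
V = 5.586 m³

5.59 m³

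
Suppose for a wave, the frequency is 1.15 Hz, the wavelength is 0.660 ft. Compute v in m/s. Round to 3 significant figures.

0.231 m/s

v is given directly by: v = fλ.
f = 1.15 Hz; λ = 0.660 ft = 0.2012 m.
v = 0.2313 m/s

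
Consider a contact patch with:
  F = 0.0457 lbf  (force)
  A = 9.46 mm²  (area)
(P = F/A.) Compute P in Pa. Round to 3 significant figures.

21500 Pa

Directly: P = F/A.
F = 0.0457 lbf = 0.2033 N; A = 9.46 mm² = 9.460×10^-6 m².
P = 21489 Pa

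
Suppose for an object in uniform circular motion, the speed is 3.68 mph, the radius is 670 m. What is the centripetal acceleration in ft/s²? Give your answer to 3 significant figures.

0.0133 ft/s²

a is given directly by: a = v²/r.
v = 3.68 mph = 1.645 m/s; r = 670 m.
a = 0.004039 m/s²
0.004039 m/s² × (1 ft/s² / 0.3048 m/s²) = 0.01325 ft/s²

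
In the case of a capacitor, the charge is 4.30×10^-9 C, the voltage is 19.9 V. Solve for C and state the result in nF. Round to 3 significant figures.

0.216 nF

Directly: C = Q/V.
Q = 4.30×10^-9 C; V = 19.9 V.
C = 2.161×10^-10 F
2.161×10^-10 F × (1 nF / 1.000×10^-9 F) = 0.2161 nF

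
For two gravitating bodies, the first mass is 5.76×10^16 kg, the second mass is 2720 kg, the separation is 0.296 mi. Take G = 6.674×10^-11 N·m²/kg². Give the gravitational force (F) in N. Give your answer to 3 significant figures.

46100 N

From Newton's law of gravitation: F = Gm₁m₂/r².
m₁ = 5.76×10^16 kg; m₂ = 2720 kg; r = 0.296 mi = 476.4 m; G = 6.674×10^-11 N·m²/kg².
F = 46078 N  (the unit combination reduces to kg·m/s² = N)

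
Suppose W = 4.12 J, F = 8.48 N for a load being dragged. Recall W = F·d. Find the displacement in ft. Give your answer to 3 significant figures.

1.59 ft

Rearranging: d = W/F.
W = 4.12 J; F = 8.48 N.
d = 0.4858 m
0.4858 m × (1 ft / 0.3048 m) = 1.594 ft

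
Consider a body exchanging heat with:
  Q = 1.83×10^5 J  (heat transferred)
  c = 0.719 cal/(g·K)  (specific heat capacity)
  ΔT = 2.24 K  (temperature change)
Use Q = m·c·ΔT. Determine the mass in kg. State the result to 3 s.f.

Solving Q = m·c·ΔT for m: m = Q/(c·ΔT).
Q = 1.83×10^5 J; c = 0.719 cal/(g·K) = 3008 J/(kg·K); ΔT = 2.24 K.
m = 27.16 kg

27.2 kg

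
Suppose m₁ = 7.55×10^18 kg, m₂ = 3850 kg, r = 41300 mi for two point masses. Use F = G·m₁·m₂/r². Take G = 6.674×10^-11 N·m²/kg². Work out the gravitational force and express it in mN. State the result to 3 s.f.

Directly: F = Gm₁m₂/r².
m₁ = 7.55×10^18 kg; m₂ = 3850 kg; r = 41300 mi = 6.647×10^7 m; G = 6.674×10^-11 N·m²/kg².
F = 4.391×10^-4 N
4.391×10^-4 N × (1 mN / 0.001000 N) = 0.4391 mN

0.439 mN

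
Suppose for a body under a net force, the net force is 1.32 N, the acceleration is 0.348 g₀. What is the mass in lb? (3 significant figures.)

From Newton's second law: m = F/a.
F = 1.32 N; a = 0.348 g₀ = 3.413 m/s².
m = 0.3868 kg
0.3868 kg × (1 lb / 0.4536 kg) = 0.8527 lb

0.853 lb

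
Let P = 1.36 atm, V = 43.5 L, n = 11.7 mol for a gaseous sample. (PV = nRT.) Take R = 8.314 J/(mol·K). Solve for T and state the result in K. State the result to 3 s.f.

61.6 K

From the ideal-gas law: T = PV/(nR).
P = 1.36 atm = 1.378×10^5 Pa; V = 43.5 L = 0.04350 m³; n = 11.7 mol; R = 8.314 J/(mol·K).
T = 61.62 K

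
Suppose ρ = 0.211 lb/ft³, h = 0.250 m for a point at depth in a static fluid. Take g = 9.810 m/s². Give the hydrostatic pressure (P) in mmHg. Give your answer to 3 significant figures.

P is given directly by: P = ρgh.
ρ = 0.211 lb/ft³ = 3.380 kg/m³; h = 0.250 m; g = 9.810 m/s².
P = 8.289 Pa  (the unit combination reduces to kg/(m·s²) = Pa)
8.289 Pa × (1 mmHg / 133.3 Pa) = 0.06217 mmHg

0.0622 mmHg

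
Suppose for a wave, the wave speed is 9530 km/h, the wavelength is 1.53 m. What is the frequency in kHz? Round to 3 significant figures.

1.73 kHz

Solving v = f·λ for f: f = v/λ.
v = 9530 km/h = 2647 m/s; λ = 1.53 m.
f = 1730 Hz
1730 Hz × (1 kHz / 1000 Hz) = 1.730 kHz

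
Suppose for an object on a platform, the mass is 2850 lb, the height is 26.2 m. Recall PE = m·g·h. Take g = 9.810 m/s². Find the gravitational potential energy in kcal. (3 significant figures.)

79.4 kcal

PE is given directly by: PE = mgh.
m = 2850 lb = 1293 kg; h = 26.2 m; g = 9.810 m/s².
PE = 3.323×10^5 J
3.323×10^5 J × (1 kcal / 4184 J) = 79.41 kcal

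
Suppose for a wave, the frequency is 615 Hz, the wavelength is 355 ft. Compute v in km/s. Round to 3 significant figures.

v is given directly by: v = fλ.
f = 615 Hz; λ = 355 ft = 108.2 m.
v = 66545 m/s
66545 m/s × (1 km/s / 1000 m/s) = 66.55 km/s

66.5 km/s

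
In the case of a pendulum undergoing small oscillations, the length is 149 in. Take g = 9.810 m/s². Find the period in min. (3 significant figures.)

T is given directly by: T = 2π√(L/g).
L = 149 in = 3.785 m; g = 9.810 m/s².
T = 3.903 s
3.903 s × (1 min / 60.00 s) = 0.06504 min

0.0650 min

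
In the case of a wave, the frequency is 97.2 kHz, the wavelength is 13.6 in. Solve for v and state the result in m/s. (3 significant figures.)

v is given directly by: v = fλ.
f = 97.2 kHz = 97200 Hz; λ = 13.6 in = 0.3454 m.
v = 33577 m/s

33600 m/s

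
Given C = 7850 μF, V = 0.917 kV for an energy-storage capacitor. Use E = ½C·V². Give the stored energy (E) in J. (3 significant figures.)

Directly: E = ½CV².
C = 7850 μF = 0.007850 F; V = 0.917 kV = 917.0 V.
E = 3300 J

3300 J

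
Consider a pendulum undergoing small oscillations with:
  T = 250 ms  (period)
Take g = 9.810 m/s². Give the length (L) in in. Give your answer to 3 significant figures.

Rearranging T = 2π√(L/g) for L: L = g·(T/2π)².
T = 250 ms = 0.2500 s; g = 9.810 m/s².
L = 0.01553 m
0.01553 m × (1 in / 0.02540 m) = 0.6114 in

0.611 in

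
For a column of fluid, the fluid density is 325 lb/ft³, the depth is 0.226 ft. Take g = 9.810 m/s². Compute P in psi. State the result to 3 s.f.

0.510 psi

P is given directly by: P = ρgh.
ρ = 325 lb/ft³ = 5206 kg/m³; h = 0.226 ft = 0.06888 m; g = 9.810 m/s².
P = 3518 Pa
3518 Pa × (1 psi / 6895 Pa) = 0.5102 psi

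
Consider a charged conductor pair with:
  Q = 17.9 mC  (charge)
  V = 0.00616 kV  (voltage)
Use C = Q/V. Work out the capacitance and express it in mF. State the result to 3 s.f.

2.91 mF

C is given directly by: C = Q/V.
Q = 17.9 mC = 0.01790 C; V = 0.00616 kV = 6.160 V.
C = 0.002906 F
0.002906 F × (1 mF / 0.001000 F) = 2.906 mF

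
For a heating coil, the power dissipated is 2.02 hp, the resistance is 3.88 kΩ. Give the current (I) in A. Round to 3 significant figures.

Solving P = I²R for I: I = √(P/R).
P = 2.02 hp = 1506 W; R = 3.88 kΩ = 3880 Ω.
I = 0.6231 A

0.623 A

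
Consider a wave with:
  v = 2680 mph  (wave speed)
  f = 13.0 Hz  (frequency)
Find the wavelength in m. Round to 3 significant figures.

Solving v = f·λ for λ: λ = v/f.
v = 2680 mph = 1198 m/s; f = 13.0 Hz.
λ = 92.16 m

92.2 m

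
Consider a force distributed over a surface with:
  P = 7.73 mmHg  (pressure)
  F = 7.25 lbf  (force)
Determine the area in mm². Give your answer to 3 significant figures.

31300 mm²

Rearranging: A = F/P.
P = 7.73 mmHg = 1031 Pa; F = 7.25 lbf = 32.25 N.
A = 0.03129 m²
0.03129 m² × (1 mm² / 1.000×10^-6 m²) = 31293 mm²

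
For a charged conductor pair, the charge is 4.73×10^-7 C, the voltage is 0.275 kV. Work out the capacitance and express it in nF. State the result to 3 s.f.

C is given directly by: C = Q/V.
Q = 4.73×10^-7 C; V = 0.275 kV = 275.0 V.
C = 1.720×10^-9 F
1.720×10^-9 F × (1 nF / 1.000×10^-9 F) = 1.720 nF

1.72 nF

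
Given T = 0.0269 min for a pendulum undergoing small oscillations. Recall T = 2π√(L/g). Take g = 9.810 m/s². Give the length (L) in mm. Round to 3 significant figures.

Rearranging: L = g·(T/2π)².
T = 0.0269 min = 1.614 s; g = 9.810 m/s².
L = 0.6473 m
0.6473 m × (1 mm / 0.001000 m) = 647.3 mm

647 mm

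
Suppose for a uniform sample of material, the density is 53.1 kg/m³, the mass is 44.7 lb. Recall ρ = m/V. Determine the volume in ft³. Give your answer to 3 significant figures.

13.5 ft³

Rearranging: V = m/ρ.
ρ = 53.1 kg/m³; m = 44.7 lb = 20.28 kg.
V = 0.3818 m³
0.3818 m³ × (1 ft³ / 0.02832 m³) = 13.48 ft³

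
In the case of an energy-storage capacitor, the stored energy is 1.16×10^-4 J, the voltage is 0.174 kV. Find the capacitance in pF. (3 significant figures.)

Rearranging: C = 2E/V².
E = 1.16×10^-4 J; V = 0.174 kV = 174.0 V.
C = 7.663×10^-9 F
7.663×10^-9 F × (1 pF / 1.000×10^-12 F) = 7663 pF

7660 pF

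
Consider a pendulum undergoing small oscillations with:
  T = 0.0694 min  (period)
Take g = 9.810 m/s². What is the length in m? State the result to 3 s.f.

Rearranging T = 2π√(L/g) for L: L = g·(T/2π)².
T = 0.0694 min = 4.164 s; g = 9.810 m/s².
L = 4.309 m

4.31 m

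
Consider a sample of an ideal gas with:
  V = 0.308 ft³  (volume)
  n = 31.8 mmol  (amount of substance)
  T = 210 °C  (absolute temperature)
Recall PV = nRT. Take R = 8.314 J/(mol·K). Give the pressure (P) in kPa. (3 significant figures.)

14.6 kPa

P is given directly by: P = nRT/V.
V = 0.308 ft³ = 0.008722 m³; n = 31.8 mmol = 0.03180 mol; T = 210 °C = 483.1 K; R = 8.314 J/(mol·K).
P = 14646 Pa
14646 Pa × (1 kPa / 1000 Pa) = 14.65 kPa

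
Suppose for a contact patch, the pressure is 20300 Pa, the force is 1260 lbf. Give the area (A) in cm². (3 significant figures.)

Rearranging: A = F/P.
P = 20300 Pa; F = 1260 lbf = 5605 N.
A = 0.2761 m²
0.2761 m² × (1 cm² / 1.000×10^-4 m²) = 2761 cm²

2760 cm²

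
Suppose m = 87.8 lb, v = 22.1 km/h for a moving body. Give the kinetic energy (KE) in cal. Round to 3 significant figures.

179 cal

Directly: KE = ½mv².
m = 87.8 lb = 39.83 kg; v = 22.1 km/h = 6.139 m/s.
KE = 750.4 J
750.4 J × (1 cal / 4.184 J) = 179.4 cal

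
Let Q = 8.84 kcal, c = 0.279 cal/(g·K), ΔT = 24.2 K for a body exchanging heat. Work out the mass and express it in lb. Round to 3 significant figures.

2.89 lb

Rearranging: m = Q/(c·ΔT).
Q = 8.84 kcal = 36987 J; c = 0.279 cal/(g·K) = 1167 J/(kg·K); ΔT = 24.2 K.
m = 1.309 kg
1.309 kg × (1 lb / 0.4536 kg) = 2.886 lb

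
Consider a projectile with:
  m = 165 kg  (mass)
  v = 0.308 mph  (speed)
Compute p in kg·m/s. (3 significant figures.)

Directly: p = mv.
m = 165 kg; v = 0.308 mph = 0.1377 m/s.
p = 22.72 kg·m/s

22.7 kg·m/s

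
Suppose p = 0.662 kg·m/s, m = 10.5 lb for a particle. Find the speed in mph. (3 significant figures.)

0.311 mph

Rearranging p = m·v for v: v = p/m.
p = 0.662 kg·m/s; m = 10.5 lb = 4.763 kg.
v = 0.1390 m/s
0.1390 m/s × (1 mph / 0.4470 m/s) = 0.3109 mph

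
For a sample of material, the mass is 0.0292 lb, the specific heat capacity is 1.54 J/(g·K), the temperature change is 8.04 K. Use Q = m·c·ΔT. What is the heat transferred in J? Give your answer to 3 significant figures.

164 J

Q is given directly by: Q = mcΔT.
m = 0.0292 lb = 0.01324 kg; c = 1.54 J/(g·K) = 1540 J/(kg·K); ΔT = 8.04 K.
Q = 164.0 J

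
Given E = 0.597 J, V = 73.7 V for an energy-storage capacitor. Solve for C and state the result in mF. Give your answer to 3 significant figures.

0.220 mF

Solving E = ½C·V² for C: C = 2E/V².
E = 0.597 J; V = 73.7 V.
C = 2.198×10^-4 F
2.198×10^-4 F × (1 mF / 0.001000 F) = 0.2198 mF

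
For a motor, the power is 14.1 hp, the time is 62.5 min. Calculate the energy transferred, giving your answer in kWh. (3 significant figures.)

11.0 kWh

Rearranging: W = P·t.
P = 14.1 hp = 10514 W; t = 62.5 min = 3750 s.
W = 3.943×10^7 J
3.943×10^7 J × (1 kWh / 3.600×10^6 J) = 10.95 kWh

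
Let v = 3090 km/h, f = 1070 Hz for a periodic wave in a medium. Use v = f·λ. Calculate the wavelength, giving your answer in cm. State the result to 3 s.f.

Solving v = f·λ for λ: λ = v/f.
v = 3090 km/h = 858.3 m/s; f = 1070 Hz.
λ = 0.8022 m
0.8022 m × (1 cm / 0.01000 m) = 80.22 cm

80.2 cm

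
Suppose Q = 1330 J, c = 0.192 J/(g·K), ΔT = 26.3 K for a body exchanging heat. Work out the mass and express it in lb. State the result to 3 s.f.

0.581 lb

Rearranging Q = m·c·ΔT for m: m = Q/(c·ΔT).
Q = 1330 J; c = 0.192 J/(g·K) = 192.0 J/(kg·K); ΔT = 26.3 K.
m = 0.2634 kg
0.2634 kg × (1 lb / 0.4536 kg) = 0.5807 lb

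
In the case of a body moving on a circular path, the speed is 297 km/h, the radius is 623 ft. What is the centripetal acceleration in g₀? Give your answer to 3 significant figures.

a is given directly by: a = v²/r.
v = 297 km/h = 82.50 m/s; r = 623 ft = 189.9 m.
a = 35.84 m/s²
35.84 m/s² × (1 g₀ / 9.807 m/s²) = 3.655 g₀

3.65 g₀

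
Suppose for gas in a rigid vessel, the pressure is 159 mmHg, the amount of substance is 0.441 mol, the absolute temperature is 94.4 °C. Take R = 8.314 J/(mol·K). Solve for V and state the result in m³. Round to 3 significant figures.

0.0636 m³

Solving PV = nRT for V: V = nRT/P.
P = 159 mmHg = 21198 Pa; n = 0.441 mol; T = 94.4 °C = 367.5 K; R = 8.314 J/(mol·K).
V = 0.06357 m³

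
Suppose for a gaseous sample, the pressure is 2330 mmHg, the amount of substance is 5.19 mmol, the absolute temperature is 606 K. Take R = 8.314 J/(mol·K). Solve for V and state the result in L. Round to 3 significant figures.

Rearranging PV = nRT for V: V = nRT/P.
P = 2330 mmHg = 3.106×10^5 Pa; n = 5.19 mmol = 0.005190 mol; T = 606 K; R = 8.314 J/(mol·K).
V = 8.418×10^-5 m³
8.418×10^-5 m³ × (1 L / 0.001000 m³) = 0.08418 L

0.0842 L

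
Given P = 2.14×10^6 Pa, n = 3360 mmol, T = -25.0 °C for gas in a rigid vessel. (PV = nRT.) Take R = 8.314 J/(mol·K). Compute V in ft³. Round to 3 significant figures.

0.114 ft³

Rearranging PV = nRT for V: V = nRT/P.
P = 2.14×10^6 Pa; n = 3360 mmol = 3.360 mol; T = -25.0 °C = 248.1 K; R = 8.314 J/(mol·K).
V = 0.003239 m³
0.003239 m³ × (1 ft³ / 0.02832 m³) = 0.1144 ft³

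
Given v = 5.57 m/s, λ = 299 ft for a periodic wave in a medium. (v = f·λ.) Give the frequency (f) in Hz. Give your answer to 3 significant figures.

0.0611 Hz

Solving v = f·λ for f: f = v/λ.
v = 5.57 m/s; λ = 299 ft = 91.14 m.
f = 0.06112 Hz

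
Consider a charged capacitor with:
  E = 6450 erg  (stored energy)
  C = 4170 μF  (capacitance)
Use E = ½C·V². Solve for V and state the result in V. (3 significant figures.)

0.556 V

Solving E = ½C·V² for V: V = √(2E/C).
E = 6450 erg = 6.450×10^-4 J; C = 4170 μF = 0.004170 F.
V = 0.5562 V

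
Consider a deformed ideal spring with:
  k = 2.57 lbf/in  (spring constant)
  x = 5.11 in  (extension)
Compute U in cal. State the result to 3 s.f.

U is given directly by: U = ½kx².
k = 2.57 lbf/in = 450.1 N/m; x = 5.11 in = 0.1298 m.
U = 3.791 J
3.791 J × (1 cal / 4.184 J) = 0.9061 cal

0.906 cal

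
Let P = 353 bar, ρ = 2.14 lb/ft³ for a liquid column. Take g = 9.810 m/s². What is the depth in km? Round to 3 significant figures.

Rearranging P = ρ·g·h for h: h = P/(ρ·g).
P = 353 bar = 3.530×10^7 Pa; ρ = 2.14 lb/ft³ = 34.28 kg/m³; g = 9.810 m/s².
h = 1.050×10^5 m
1.050×10^5 m × (1 km / 1000 m) = 105.0 km

105 km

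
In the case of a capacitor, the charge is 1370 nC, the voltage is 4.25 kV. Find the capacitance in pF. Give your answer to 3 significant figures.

322 pF

Directly: C = Q/V.
Q = 1370 nC = 1.370×10^-6 C; V = 4.25 kV = 4250 V.
C = 3.224×10^-10 F
3.224×10^-10 F × (1 pF / 1.000×10^-12 F) = 322.4 pF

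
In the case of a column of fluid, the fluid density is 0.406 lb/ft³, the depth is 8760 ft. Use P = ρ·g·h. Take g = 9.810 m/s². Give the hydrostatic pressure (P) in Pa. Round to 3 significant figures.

1.70×10^5 Pa

P is given directly by: P = ρgh.
ρ = 0.406 lb/ft³ = 6.503 kg/m³; h = 8760 ft = 2670 m; g = 9.810 m/s².
P = 1.703×10^5 Pa  (the unit combination reduces to kg/(m·s²) = Pa)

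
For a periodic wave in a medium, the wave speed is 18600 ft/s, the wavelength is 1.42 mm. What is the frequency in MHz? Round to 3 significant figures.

Rearranging v = f·λ for f: f = v/λ.
v = 18600 ft/s = 5669 m/s; λ = 1.42 mm = 0.001420 m.
f = 3.992×10^6 Hz
3.992×10^6 Hz × (1 MHz / 1.000×10^6 Hz) = 3.992 MHz

3.99 MHz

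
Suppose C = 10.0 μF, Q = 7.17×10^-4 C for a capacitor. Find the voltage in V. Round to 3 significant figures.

Rearranging: V = Q/C.
C = 10.0 μF = 1.000×10^-5 F; Q = 7.17×10^-4 C.
V = 71.70 V  (the unit combination reduces to kg·m²/(A·s³) = V)

71.7 V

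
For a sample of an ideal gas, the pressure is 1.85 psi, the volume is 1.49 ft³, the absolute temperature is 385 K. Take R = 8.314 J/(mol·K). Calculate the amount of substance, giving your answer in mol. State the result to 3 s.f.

0.168 mol

From the ideal-gas law: n = PV/(RT).
P = 1.85 psi = 12755 Pa; V = 1.49 ft³ = 0.04219 m³; T = 385 K; R = 8.314 J/(mol·K).
n = 0.1681 mol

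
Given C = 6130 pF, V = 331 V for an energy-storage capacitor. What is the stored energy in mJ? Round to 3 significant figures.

0.336 mJ

E is given directly by: E = ½CV².
C = 6130 pF = 6.130×10^-9 F; V = 331 V.
E = 3.358×10^-4 J
3.358×10^-4 J × (1 mJ / 0.001000 J) = 0.3358 mJ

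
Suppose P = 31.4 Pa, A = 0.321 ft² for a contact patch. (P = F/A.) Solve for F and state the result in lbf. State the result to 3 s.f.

Solving P = F/A for F: F = P·A.
P = 31.4 Pa; A = 0.321 ft² = 0.02982 m².
F = 0.9364 N
0.9364 N × (1 lbf / 4.448 N) = 0.2105 lbf

0.211 lbf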